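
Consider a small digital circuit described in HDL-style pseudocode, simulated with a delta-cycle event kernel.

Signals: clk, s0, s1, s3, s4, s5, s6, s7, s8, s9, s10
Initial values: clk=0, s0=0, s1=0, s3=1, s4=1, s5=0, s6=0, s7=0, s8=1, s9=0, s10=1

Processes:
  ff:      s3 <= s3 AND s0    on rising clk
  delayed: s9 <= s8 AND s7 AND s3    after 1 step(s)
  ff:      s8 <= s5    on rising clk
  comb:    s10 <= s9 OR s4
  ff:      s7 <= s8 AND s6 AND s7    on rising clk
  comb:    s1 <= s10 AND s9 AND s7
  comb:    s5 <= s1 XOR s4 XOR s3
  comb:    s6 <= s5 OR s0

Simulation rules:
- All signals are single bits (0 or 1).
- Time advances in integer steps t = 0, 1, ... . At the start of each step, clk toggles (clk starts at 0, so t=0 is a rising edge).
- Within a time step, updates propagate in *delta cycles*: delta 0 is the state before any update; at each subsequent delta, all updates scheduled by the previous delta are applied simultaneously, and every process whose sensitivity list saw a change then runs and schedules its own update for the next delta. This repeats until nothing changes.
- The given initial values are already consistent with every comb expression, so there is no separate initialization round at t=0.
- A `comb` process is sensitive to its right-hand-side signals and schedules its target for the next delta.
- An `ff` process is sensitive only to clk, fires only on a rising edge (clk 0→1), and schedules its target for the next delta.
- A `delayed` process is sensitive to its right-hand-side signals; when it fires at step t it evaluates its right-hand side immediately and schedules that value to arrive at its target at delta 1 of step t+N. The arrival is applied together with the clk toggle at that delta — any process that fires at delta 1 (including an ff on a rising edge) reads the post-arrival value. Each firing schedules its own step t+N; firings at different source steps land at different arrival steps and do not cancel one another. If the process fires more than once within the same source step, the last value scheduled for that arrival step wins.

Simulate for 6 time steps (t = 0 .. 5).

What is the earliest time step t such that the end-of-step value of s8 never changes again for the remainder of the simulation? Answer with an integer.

t=0 Δ0: clk=0 s10=1 s1=0 s0=0 s5=0 s8=1 s6=0 s7=0 s3=1 s9=0 s4=1
  Δ1: clk:0→1
  Δ2: s8:1→0, s3:1→0
  Δ3: s5:0→1
  Δ4: s6:0→1
  (4Δ to stable)
t=1 Δ0: clk=1 s10=1 s1=0 s0=0 s5=1 s8=0 s6=1 s7=0 s3=0 s9=0 s4=1
  Δ1: clk:1→0
  (1Δ to stable)
t=2 Δ0: clk=0 s10=1 s1=0 s0=0 s5=1 s8=0 s6=1 s7=0 s3=0 s9=0 s4=1
  Δ1: clk:0→1
  Δ2: s8:0→1
  (2Δ to stable)
t=3 Δ0: clk=1 s10=1 s1=0 s0=0 s5=1 s8=1 s6=1 s7=0 s3=0 s9=0 s4=1
  Δ1: clk:1→0
  (1Δ to stable)
t=4 Δ0: clk=0 s10=1 s1=0 s0=0 s5=1 s8=1 s6=1 s7=0 s3=0 s9=0 s4=1
  Δ1: clk:0→1
  (1Δ to stable)
t=5 Δ0: clk=1 s10=1 s1=0 s0=0 s5=1 s8=1 s6=1 s7=0 s3=0 s9=0 s4=1
  Δ1: clk:1→0
  (1Δ to stable)

2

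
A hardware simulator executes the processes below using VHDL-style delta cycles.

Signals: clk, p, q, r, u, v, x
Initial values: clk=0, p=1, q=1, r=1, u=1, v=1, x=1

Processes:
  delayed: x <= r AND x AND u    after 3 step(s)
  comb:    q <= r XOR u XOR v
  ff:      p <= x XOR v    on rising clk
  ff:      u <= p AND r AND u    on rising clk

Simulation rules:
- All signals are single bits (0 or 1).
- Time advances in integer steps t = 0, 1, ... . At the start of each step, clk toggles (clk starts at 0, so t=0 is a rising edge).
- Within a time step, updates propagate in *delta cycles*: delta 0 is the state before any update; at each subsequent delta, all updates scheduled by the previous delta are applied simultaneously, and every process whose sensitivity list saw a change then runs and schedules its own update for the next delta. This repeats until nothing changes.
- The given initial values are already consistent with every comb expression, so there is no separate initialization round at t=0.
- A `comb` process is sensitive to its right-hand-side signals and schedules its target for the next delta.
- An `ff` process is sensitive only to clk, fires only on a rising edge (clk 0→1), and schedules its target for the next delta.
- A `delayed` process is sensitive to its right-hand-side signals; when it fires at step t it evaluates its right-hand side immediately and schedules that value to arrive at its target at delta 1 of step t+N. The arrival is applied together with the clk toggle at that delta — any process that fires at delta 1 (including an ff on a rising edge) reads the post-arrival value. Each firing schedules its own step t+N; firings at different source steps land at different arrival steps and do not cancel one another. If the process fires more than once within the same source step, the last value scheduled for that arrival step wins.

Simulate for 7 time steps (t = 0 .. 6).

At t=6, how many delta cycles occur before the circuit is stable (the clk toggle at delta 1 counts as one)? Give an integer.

2

[bits: p,x,u,clk,v,q,r]
t=0: Δ0=1110111 Δ1=1111111 Δ2=0111111 | 2Δ
t=1: Δ0=0111111 Δ1=0110111 | 1Δ
t=2: Δ0=0110111 Δ1=0111111 Δ2=0101111 Δ3=0101101 | 3Δ
t=3: Δ0=0101101 Δ1=0100101 | 1Δ
t=4: Δ0=0100101 Δ1=0101101 | 1Δ
t=5: Δ0=0101101 Δ1=0000101 | 1Δ
t=6: Δ0=0000101 Δ1=0001101 Δ2=1001101 | 2Δ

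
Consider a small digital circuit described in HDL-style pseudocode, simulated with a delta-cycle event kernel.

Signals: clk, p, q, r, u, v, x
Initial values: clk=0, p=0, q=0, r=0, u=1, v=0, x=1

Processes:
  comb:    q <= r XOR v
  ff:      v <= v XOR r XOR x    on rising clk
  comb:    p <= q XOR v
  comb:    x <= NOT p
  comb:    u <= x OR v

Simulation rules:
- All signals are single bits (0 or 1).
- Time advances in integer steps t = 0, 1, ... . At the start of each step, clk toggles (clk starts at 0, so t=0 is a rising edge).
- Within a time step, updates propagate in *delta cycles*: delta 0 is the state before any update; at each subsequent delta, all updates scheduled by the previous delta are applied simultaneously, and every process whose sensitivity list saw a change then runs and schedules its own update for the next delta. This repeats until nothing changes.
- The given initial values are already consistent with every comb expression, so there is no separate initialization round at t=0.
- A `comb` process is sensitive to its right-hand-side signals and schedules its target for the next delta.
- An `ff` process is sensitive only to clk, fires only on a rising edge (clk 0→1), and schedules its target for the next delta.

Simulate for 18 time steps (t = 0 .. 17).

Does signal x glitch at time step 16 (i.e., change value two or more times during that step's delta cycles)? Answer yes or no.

t0.Δ0 u=1 clk=0 v=0 x=1 q=0 p=0 r=0
t0.Δ1 u=1 clk=1 v=0 x=1 q=0 p=0 r=0
t0.Δ2 u=1 clk=1 v=1 x=1 q=0 p=0 r=0
t0.Δ3 u=1 clk=1 v=1 x=1 q=1 p=1 r=0
t0.Δ4 u=1 clk=1 v=1 x=0 q=1 p=0 r=0
t0.Δ5 u=1 clk=1 v=1 x=1 q=1 p=0 r=0
t1.Δ0 u=1 clk=1 v=1 x=1 q=1 p=0 r=0
t1.Δ1 u=1 clk=0 v=1 x=1 q=1 p=0 r=0
t2.Δ0 u=1 clk=0 v=1 x=1 q=1 p=0 r=0
t2.Δ1 u=1 clk=1 v=1 x=1 q=1 p=0 r=0
t2.Δ2 u=1 clk=1 v=0 x=1 q=1 p=0 r=0
t2.Δ3 u=1 clk=1 v=0 x=1 q=0 p=1 r=0
t2.Δ4 u=1 clk=1 v=0 x=0 q=0 p=0 r=0
t2.Δ5 u=0 clk=1 v=0 x=1 q=0 p=0 r=0
t2.Δ6 u=1 clk=1 v=0 x=1 q=0 p=0 r=0
t3.Δ0 u=1 clk=1 v=0 x=1 q=0 p=0 r=0
t3.Δ1 u=1 clk=0 v=0 x=1 q=0 p=0 r=0
t4.Δ0 u=1 clk=0 v=0 x=1 q=0 p=0 r=0
t4.Δ1 u=1 clk=1 v=0 x=1 q=0 p=0 r=0
t4.Δ2 u=1 clk=1 v=1 x=1 q=0 p=0 r=0
t4.Δ3 u=1 clk=1 v=1 x=1 q=1 p=1 r=0
t4.Δ4 u=1 clk=1 v=1 x=0 q=1 p=0 r=0
t4.Δ5 u=1 clk=1 v=1 x=1 q=1 p=0 r=0
t5.Δ0 u=1 clk=1 v=1 x=1 q=1 p=0 r=0
t5.Δ1 u=1 clk=0 v=1 x=1 q=1 p=0 r=0
t6.Δ0 u=1 clk=0 v=1 x=1 q=1 p=0 r=0
t6.Δ1 u=1 clk=1 v=1 x=1 q=1 p=0 r=0
t6.Δ2 u=1 clk=1 v=0 x=1 q=1 p=0 r=0
t6.Δ3 u=1 clk=1 v=0 x=1 q=0 p=1 r=0
t6.Δ4 u=1 clk=1 v=0 x=0 q=0 p=0 r=0
t6.Δ5 u=0 clk=1 v=0 x=1 q=0 p=0 r=0
t6.Δ6 u=1 clk=1 v=0 x=1 q=0 p=0 r=0
t7.Δ0 u=1 clk=1 v=0 x=1 q=0 p=0 r=0
t7.Δ1 u=1 clk=0 v=0 x=1 q=0 p=0 r=0
t8.Δ0 u=1 clk=0 v=0 x=1 q=0 p=0 r=0
t8.Δ1 u=1 clk=1 v=0 x=1 q=0 p=0 r=0
t8.Δ2 u=1 clk=1 v=1 x=1 q=0 p=0 r=0
t8.Δ3 u=1 clk=1 v=1 x=1 q=1 p=1 r=0
t8.Δ4 u=1 clk=1 v=1 x=0 q=1 p=0 r=0
t8.Δ5 u=1 clk=1 v=1 x=1 q=1 p=0 r=0
t9.Δ0 u=1 clk=1 v=1 x=1 q=1 p=0 r=0
t9.Δ1 u=1 clk=0 v=1 x=1 q=1 p=0 r=0
t10.Δ0 u=1 clk=0 v=1 x=1 q=1 p=0 r=0
t10.Δ1 u=1 clk=1 v=1 x=1 q=1 p=0 r=0
t10.Δ2 u=1 clk=1 v=0 x=1 q=1 p=0 r=0
t10.Δ3 u=1 clk=1 v=0 x=1 q=0 p=1 r=0
t10.Δ4 u=1 clk=1 v=0 x=0 q=0 p=0 r=0
t10.Δ5 u=0 clk=1 v=0 x=1 q=0 p=0 r=0
t10.Δ6 u=1 clk=1 v=0 x=1 q=0 p=0 r=0
t11.Δ0 u=1 clk=1 v=0 x=1 q=0 p=0 r=0
t11.Δ1 u=1 clk=0 v=0 x=1 q=0 p=0 r=0
t12.Δ0 u=1 clk=0 v=0 x=1 q=0 p=0 r=0
t12.Δ1 u=1 clk=1 v=0 x=1 q=0 p=0 r=0
t12.Δ2 u=1 clk=1 v=1 x=1 q=0 p=0 r=0
t12.Δ3 u=1 clk=1 v=1 x=1 q=1 p=1 r=0
t12.Δ4 u=1 clk=1 v=1 x=0 q=1 p=0 r=0
t12.Δ5 u=1 clk=1 v=1 x=1 q=1 p=0 r=0
t13.Δ0 u=1 clk=1 v=1 x=1 q=1 p=0 r=0
t13.Δ1 u=1 clk=0 v=1 x=1 q=1 p=0 r=0
t14.Δ0 u=1 clk=0 v=1 x=1 q=1 p=0 r=0
t14.Δ1 u=1 clk=1 v=1 x=1 q=1 p=0 r=0
t14.Δ2 u=1 clk=1 v=0 x=1 q=1 p=0 r=0
t14.Δ3 u=1 clk=1 v=0 x=1 q=0 p=1 r=0
t14.Δ4 u=1 clk=1 v=0 x=0 q=0 p=0 r=0
t14.Δ5 u=0 clk=1 v=0 x=1 q=0 p=0 r=0
t14.Δ6 u=1 clk=1 v=0 x=1 q=0 p=0 r=0
t15.Δ0 u=1 clk=1 v=0 x=1 q=0 p=0 r=0
t15.Δ1 u=1 clk=0 v=0 x=1 q=0 p=0 r=0
t16.Δ0 u=1 clk=0 v=0 x=1 q=0 p=0 r=0
t16.Δ1 u=1 clk=1 v=0 x=1 q=0 p=0 r=0
t16.Δ2 u=1 clk=1 v=1 x=1 q=0 p=0 r=0
t16.Δ3 u=1 clk=1 v=1 x=1 q=1 p=1 r=0
t16.Δ4 u=1 clk=1 v=1 x=0 q=1 p=0 r=0
t16.Δ5 u=1 clk=1 v=1 x=1 q=1 p=0 r=0
t17.Δ0 u=1 clk=1 v=1 x=1 q=1 p=0 r=0
t17.Δ1 u=1 clk=0 v=1 x=1 q=1 p=0 r=0

yes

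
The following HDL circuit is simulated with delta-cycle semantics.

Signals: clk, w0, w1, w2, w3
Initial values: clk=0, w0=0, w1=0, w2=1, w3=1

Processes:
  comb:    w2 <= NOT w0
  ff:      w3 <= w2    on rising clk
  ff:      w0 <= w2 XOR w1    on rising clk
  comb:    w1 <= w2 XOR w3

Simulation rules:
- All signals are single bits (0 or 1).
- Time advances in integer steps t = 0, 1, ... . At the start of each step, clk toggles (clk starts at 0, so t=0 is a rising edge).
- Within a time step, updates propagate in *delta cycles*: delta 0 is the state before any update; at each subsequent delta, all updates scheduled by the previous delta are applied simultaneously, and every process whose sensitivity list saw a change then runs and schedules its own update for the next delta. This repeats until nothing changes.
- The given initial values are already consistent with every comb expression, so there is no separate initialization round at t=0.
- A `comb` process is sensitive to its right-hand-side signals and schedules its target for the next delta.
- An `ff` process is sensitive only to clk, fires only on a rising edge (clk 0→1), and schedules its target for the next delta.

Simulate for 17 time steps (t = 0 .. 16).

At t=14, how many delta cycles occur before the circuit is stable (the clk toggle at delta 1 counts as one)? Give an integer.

[bits: w0,clk,w2,w1,w3]
t=0: Δ0=00101 Δ1=01101 Δ2=11101 Δ3=11001 Δ4=11011 | 4Δ
t=1: Δ0=11011 Δ1=10011 | 1Δ
t=2: Δ0=10011 Δ1=11011 Δ2=11010 Δ3=11000 | 3Δ
t=3: Δ0=11000 Δ1=10000 | 1Δ
t=4: Δ0=10000 Δ1=11000 Δ2=01000 Δ3=01100 Δ4=01110 | 4Δ
t=5: Δ0=01110 Δ1=00110 | 1Δ
t=6: Δ0=00110 Δ1=01110 Δ2=01111 Δ3=01101 | 3Δ
t=7: Δ0=01101 Δ1=00101 | 1Δ
t=8: Δ0=00101 Δ1=01101 Δ2=11101 Δ3=11001 Δ4=11011 | 4Δ
t=9: Δ0=11011 Δ1=10011 | 1Δ
t=10: Δ0=10011 Δ1=11011 Δ2=11010 Δ3=11000 | 3Δ
t=11: Δ0=11000 Δ1=10000 | 1Δ
t=12: Δ0=10000 Δ1=11000 Δ2=01000 Δ3=01100 Δ4=01110 | 4Δ
t=13: Δ0=01110 Δ1=00110 | 1Δ
t=14: Δ0=00110 Δ1=01110 Δ2=01111 Δ3=01101 | 3Δ
t=15: Δ0=01101 Δ1=00101 | 1Δ
t=16: Δ0=00101 Δ1=01101 Δ2=11101 Δ3=11001 Δ4=11011 | 4Δ

3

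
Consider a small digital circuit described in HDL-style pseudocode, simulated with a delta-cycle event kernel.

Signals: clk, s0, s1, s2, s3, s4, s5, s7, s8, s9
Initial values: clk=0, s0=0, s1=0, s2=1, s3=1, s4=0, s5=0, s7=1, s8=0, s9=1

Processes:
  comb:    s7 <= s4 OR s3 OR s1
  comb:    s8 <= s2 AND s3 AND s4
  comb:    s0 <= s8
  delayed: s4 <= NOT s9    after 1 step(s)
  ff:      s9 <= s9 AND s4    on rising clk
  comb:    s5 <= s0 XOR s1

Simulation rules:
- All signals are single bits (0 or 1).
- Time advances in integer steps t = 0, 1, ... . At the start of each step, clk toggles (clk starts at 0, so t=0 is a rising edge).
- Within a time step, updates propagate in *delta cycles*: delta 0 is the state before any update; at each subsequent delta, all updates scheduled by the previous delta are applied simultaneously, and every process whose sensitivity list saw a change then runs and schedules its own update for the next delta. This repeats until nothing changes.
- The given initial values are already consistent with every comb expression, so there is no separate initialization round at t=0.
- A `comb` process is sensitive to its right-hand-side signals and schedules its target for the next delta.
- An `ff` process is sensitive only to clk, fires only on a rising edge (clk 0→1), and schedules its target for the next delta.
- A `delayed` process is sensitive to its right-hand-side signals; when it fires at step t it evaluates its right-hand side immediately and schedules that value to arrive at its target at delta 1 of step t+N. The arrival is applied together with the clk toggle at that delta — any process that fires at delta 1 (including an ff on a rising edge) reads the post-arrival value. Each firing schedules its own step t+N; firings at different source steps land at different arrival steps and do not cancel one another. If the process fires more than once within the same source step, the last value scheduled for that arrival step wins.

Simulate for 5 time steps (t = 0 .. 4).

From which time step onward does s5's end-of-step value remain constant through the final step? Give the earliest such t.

t=0 Δ0: s5=0 s9=1 s7=1 s1=0 s3=1 clk=0 s2=1 s4=0 s0=0 s8=0
  Δ1: clk:0→1
  Δ2: s9:1→0
  (2Δ to stable)
t=1 Δ0: s5=0 s9=0 s7=1 s1=0 s3=1 clk=1 s2=1 s4=0 s0=0 s8=0
  Δ1: clk:1→0, s4:0→1
  Δ2: s8:0→1
  Δ3: s0:0→1
  Δ4: s5:0→1
  (4Δ to stable)
t=2 Δ0: s5=1 s9=0 s7=1 s1=0 s3=1 clk=0 s2=1 s4=1 s0=1 s8=1
  Δ1: clk:0→1
  (1Δ to stable)
t=3 Δ0: s5=1 s9=0 s7=1 s1=0 s3=1 clk=1 s2=1 s4=1 s0=1 s8=1
  Δ1: clk:1→0
  (1Δ to stable)
t=4 Δ0: s5=1 s9=0 s7=1 s1=0 s3=1 clk=0 s2=1 s4=1 s0=1 s8=1
  Δ1: clk:0→1
  (1Δ to stable)

1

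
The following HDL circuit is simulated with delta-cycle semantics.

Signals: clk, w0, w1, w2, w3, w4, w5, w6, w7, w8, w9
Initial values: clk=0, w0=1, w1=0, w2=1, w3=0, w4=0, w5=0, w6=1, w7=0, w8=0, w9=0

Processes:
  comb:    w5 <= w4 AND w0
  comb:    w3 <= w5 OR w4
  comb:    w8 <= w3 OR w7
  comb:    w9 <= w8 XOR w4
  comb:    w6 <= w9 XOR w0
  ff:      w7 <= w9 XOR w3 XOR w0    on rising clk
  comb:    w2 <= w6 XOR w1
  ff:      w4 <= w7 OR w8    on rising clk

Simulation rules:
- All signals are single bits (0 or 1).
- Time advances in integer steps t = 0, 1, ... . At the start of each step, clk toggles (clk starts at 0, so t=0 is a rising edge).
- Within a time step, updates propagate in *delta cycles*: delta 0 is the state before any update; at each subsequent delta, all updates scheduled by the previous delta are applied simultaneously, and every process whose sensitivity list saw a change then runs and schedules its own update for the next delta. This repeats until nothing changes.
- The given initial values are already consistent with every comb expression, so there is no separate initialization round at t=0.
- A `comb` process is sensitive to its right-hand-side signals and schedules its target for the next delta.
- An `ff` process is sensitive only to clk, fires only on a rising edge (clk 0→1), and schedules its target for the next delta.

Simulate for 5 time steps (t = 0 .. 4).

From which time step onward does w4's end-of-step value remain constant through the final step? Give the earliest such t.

2

t=0 Δ0: w4=0 w6=1 w7=0 w1=0 w9=0 clk=0 w3=0 w2=1 w8=0 w5=0 w0=1
  Δ1: clk:0→1
  Δ2: w7:0→1
  Δ3: w8:0→1
  Δ4: w9:0→1
  Δ5: w6:1→0
  Δ6: w2:1→0
  (6Δ to stable)
t=1 Δ0: w4=0 w6=0 w7=1 w1=0 w9=1 clk=1 w3=0 w2=0 w8=1 w5=0 w0=1
  Δ1: clk:1→0
  (1Δ to stable)
t=2 Δ0: w4=0 w6=0 w7=1 w1=0 w9=1 clk=0 w3=0 w2=0 w8=1 w5=0 w0=1
  Δ1: clk:0→1
  Δ2: w4:0→1, w7:1→0
  Δ3: w9:1→0, w3:0→1, w8:1→0, w5:0→1
  Δ4: w6:0→1, w9:0→1, w8:0→1
  Δ5: w6:1→0, w9:1→0, w2:0→1
  Δ6: w6:0→1, w2:1→0
  Δ7: w2:0→1
  (7Δ to stable)
t=3 Δ0: w4=1 w6=1 w7=0 w1=0 w9=0 clk=1 w3=1 w2=1 w8=1 w5=1 w0=1
  Δ1: clk:1→0
  (1Δ to stable)
t=4 Δ0: w4=1 w6=1 w7=0 w1=0 w9=0 clk=0 w3=1 w2=1 w8=1 w5=1 w0=1
  Δ1: clk:0→1
  (1Δ to stable)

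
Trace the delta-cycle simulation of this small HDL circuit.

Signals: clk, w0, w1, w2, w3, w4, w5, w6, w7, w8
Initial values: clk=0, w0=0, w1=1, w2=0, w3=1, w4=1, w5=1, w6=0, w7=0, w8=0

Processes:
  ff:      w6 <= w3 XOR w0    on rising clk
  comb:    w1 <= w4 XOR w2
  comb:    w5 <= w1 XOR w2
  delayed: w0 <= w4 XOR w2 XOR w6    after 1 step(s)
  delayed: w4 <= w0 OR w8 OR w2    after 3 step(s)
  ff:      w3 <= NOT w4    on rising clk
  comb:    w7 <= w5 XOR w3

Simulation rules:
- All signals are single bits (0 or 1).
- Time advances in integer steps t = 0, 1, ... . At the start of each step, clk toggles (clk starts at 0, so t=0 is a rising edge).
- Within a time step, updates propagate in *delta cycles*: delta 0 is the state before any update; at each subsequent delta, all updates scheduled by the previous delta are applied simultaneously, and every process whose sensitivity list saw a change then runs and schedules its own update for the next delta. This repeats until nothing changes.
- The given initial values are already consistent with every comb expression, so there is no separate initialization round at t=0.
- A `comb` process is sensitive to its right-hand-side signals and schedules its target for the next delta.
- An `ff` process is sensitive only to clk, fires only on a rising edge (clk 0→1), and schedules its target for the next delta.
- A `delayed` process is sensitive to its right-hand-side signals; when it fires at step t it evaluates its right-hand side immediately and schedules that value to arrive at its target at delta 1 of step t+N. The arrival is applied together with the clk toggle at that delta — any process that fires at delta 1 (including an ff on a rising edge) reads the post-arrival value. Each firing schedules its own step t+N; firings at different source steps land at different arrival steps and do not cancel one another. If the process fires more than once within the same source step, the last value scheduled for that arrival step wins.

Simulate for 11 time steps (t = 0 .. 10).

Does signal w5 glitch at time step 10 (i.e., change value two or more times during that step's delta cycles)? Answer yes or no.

no

[bits: w7,w8,w3,w4,clk,w0,w1,w2,w6,w5]
t=0: Δ0=0011001001 Δ1=0011101001 Δ2=0001101011 Δ3=1001101011 | 3Δ
t=1: Δ0=1001101011 Δ1=1001001011 | 1Δ
t=2: Δ0=1001001011 Δ1=1001101011 Δ2=1001101001 | 2Δ
t=3: Δ0=1001101001 Δ1=1001011001 | 1Δ
t=4: Δ0=1001011001 Δ1=1001111001 Δ2=1001111011 | 2Δ
t=5: Δ0=1001111011 Δ1=1001001011 | 1Δ
t=6: Δ0=1001001011 Δ1=1001101011 Δ2=1001101001 | 2Δ
t=7: Δ0=1001101001 Δ1=1001011001 | 1Δ
t=8: Δ0=1001011001 Δ1=1000111001 Δ2=1010110011 Δ3=0010110010 Δ4=1010110010 | 4Δ
t=9: Δ0=1010110010 Δ1=1010010010 | 1Δ
t=10: Δ0=1010010010 Δ1=1011110010 Δ2=1001111000 Δ3=0001111001 Δ4=1001111001 | 4Δ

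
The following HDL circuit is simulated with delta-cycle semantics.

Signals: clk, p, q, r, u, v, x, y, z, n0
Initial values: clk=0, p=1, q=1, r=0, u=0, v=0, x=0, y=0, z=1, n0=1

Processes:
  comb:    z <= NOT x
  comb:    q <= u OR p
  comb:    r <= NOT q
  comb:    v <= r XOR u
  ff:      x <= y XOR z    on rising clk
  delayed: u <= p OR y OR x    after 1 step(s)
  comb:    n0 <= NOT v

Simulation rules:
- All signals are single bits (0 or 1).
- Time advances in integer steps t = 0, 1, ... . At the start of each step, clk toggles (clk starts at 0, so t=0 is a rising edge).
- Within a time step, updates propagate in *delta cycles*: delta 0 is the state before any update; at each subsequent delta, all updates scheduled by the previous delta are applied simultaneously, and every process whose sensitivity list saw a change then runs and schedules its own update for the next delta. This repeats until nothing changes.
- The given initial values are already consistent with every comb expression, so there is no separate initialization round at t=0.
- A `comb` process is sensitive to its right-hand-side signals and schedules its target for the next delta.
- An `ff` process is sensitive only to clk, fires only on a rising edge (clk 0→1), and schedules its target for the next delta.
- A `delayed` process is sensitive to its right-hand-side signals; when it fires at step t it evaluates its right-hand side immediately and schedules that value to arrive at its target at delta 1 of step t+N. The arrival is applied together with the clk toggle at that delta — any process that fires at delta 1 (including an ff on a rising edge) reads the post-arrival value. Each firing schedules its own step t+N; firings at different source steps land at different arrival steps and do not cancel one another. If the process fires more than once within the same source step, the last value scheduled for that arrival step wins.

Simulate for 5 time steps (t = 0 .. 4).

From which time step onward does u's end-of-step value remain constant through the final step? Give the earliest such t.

1

t=0 Δ0: v=0 z=1 p=1 x=0 u=0 q=1 r=0 y=0 n0=1 clk=0
  Δ1: clk:0→1
  Δ2: x:0→1
  Δ3: z:1→0
  (3Δ to stable)
t=1 Δ0: v=0 z=0 p=1 x=1 u=0 q=1 r=0 y=0 n0=1 clk=1
  Δ1: u:0→1, clk:1→0
  Δ2: v:0→1
  Δ3: n0:1→0
  (3Δ to stable)
t=2 Δ0: v=1 z=0 p=1 x=1 u=1 q=1 r=0 y=0 n0=0 clk=0
  Δ1: clk:0→1
  Δ2: x:1→0
  Δ3: z:0→1
  (3Δ to stable)
t=3 Δ0: v=1 z=1 p=1 x=0 u=1 q=1 r=0 y=0 n0=0 clk=1
  Δ1: clk:1→0
  (1Δ to stable)
t=4 Δ0: v=1 z=1 p=1 x=0 u=1 q=1 r=0 y=0 n0=0 clk=0
  Δ1: clk:0→1
  Δ2: x:0→1
  Δ3: z:1→0
  (3Δ to stable)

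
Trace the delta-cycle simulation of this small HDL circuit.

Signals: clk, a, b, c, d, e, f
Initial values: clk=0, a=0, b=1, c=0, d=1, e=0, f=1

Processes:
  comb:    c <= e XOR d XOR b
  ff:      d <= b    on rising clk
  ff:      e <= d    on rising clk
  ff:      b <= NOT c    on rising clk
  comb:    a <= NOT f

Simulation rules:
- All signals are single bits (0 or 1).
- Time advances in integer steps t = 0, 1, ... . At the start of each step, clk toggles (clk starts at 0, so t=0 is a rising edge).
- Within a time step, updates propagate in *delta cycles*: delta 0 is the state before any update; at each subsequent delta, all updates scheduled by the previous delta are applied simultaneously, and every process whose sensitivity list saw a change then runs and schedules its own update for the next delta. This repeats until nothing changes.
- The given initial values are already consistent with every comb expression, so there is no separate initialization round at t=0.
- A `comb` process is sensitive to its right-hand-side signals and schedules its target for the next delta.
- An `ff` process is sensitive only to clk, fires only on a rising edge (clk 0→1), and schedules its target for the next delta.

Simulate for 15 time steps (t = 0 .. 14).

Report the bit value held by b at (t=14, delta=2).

[bits: a,f,d,c,e,b,clk]
t=0: Δ0=0110010 Δ1=0110011 Δ2=0110111 Δ3=0111111 | 3Δ
t=1: Δ0=0111111 Δ1=0111110 | 1Δ
t=2: Δ0=0111110 Δ1=0111111 Δ2=0111101 Δ3=0110101 | 3Δ
t=3: Δ0=0110101 Δ1=0110100 | 1Δ
t=4: Δ0=0110100 Δ1=0110101 Δ2=0100111 | 2Δ
t=5: Δ0=0100111 Δ1=0100110 | 1Δ
t=6: Δ0=0100110 Δ1=0100111 Δ2=0110011 | 2Δ
t=7: Δ0=0110011 Δ1=0110010 | 1Δ
t=8: Δ0=0110010 Δ1=0110011 Δ2=0110111 Δ3=0111111 | 3Δ
t=9: Δ0=0111111 Δ1=0111110 | 1Δ
t=10: Δ0=0111110 Δ1=0111111 Δ2=0111101 Δ3=0110101 | 3Δ
t=11: Δ0=0110101 Δ1=0110100 | 1Δ
t=12: Δ0=0110100 Δ1=0110101 Δ2=0100111 | 2Δ
t=13: Δ0=0100111 Δ1=0100110 | 1Δ
t=14: Δ0=0100110 Δ1=0100111 Δ2=0110011 | 2Δ

1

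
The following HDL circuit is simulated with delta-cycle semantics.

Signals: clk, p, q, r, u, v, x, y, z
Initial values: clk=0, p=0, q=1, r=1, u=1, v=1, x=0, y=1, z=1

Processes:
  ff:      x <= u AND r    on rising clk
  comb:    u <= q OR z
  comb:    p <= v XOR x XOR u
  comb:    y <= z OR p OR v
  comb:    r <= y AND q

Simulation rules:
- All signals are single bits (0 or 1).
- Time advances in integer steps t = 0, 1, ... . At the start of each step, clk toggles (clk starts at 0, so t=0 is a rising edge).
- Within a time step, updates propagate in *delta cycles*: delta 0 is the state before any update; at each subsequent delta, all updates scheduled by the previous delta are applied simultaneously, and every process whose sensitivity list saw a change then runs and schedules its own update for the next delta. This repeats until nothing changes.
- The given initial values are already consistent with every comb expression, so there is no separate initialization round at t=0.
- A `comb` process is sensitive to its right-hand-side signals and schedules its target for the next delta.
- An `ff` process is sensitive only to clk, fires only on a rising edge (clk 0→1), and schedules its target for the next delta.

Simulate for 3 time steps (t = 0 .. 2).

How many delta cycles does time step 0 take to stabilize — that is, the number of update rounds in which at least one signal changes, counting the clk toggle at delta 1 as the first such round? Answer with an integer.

[bits: q,v,r,y,clk,p,u,z,x]
t=0: Δ0=111100110 Δ1=111110110 Δ2=111110111 Δ3=111111111 | 3Δ
t=1: Δ0=111111111 Δ1=111101111 | 1Δ
t=2: Δ0=111101111 Δ1=111111111 | 1Δ

3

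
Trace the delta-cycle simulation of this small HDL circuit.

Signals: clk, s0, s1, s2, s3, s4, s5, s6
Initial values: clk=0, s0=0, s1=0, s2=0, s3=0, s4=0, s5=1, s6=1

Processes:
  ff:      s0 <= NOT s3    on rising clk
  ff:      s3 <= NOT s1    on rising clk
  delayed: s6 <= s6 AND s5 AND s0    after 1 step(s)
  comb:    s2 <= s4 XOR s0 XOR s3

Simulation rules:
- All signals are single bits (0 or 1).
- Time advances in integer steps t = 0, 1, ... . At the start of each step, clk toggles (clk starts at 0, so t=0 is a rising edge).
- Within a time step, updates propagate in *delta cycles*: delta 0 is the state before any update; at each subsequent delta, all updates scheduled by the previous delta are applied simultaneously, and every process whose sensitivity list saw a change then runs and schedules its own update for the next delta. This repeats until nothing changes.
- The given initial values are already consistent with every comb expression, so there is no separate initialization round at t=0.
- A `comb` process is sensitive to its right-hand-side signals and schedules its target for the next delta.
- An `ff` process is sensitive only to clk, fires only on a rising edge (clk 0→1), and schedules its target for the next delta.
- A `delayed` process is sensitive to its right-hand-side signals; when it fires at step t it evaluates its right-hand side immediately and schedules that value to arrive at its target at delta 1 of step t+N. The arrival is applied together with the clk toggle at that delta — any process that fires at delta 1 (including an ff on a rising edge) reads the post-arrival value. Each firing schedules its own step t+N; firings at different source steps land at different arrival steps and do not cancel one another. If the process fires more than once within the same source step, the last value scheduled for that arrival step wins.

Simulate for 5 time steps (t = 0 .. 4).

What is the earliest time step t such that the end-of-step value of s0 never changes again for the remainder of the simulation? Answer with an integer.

2

[bits: s6,s2,s0,clk,s5,s4,s3,s1]
t=0: Δ0=10001000 Δ1=10011000 Δ2=10111010 | 2Δ
t=1: Δ0=10111010 Δ1=10101010 | 1Δ
t=2: Δ0=10101010 Δ1=10111010 Δ2=10011010 Δ3=11011010 | 3Δ
t=3: Δ0=11011010 Δ1=01001010 | 1Δ
t=4: Δ0=01001010 Δ1=01011010 | 1Δ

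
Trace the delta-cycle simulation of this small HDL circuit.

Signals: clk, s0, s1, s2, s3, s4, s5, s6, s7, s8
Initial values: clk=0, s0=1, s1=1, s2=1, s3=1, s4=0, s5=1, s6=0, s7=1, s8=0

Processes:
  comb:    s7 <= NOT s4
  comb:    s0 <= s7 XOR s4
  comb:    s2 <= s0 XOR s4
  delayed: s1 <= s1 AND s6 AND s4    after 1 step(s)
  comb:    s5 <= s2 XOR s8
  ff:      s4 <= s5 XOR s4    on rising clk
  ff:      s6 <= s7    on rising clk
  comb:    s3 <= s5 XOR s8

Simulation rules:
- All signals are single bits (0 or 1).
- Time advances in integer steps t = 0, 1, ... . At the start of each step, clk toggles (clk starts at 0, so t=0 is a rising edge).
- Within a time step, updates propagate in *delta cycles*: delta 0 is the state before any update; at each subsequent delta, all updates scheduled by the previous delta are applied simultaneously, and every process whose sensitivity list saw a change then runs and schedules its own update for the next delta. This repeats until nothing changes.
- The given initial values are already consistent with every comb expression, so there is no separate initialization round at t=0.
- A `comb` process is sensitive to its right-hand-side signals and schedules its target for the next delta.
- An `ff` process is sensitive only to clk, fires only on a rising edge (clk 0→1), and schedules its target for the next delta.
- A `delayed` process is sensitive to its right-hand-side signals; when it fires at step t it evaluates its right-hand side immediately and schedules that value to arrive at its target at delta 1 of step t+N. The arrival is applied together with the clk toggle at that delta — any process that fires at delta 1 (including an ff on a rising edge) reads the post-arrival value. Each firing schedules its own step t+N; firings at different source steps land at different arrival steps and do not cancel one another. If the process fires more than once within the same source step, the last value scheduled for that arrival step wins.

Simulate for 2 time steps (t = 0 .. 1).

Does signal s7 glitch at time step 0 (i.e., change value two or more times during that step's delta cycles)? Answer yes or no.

no

t=0 Δ0: s5=1 s2=1 s6=0 s7=1 s0=1 s1=1 clk=0 s8=0 s3=1 s4=0
  Δ1: clk:0→1
  Δ2: s6:0→1, s4:0→1
  Δ3: s2:1→0, s7:1→0, s0:1→0
  Δ4: s5:1→0, s2:0→1, s0:0→1
  Δ5: s5:0→1, s2:1→0, s3:1→0
  Δ6: s5:1→0, s3:0→1
  Δ7: s3:1→0
  (7Δ to stable)
t=1 Δ0: s5=0 s2=0 s6=1 s7=0 s0=1 s1=1 clk=1 s8=0 s3=0 s4=1
  Δ1: clk:1→0
  (1Δ to stable)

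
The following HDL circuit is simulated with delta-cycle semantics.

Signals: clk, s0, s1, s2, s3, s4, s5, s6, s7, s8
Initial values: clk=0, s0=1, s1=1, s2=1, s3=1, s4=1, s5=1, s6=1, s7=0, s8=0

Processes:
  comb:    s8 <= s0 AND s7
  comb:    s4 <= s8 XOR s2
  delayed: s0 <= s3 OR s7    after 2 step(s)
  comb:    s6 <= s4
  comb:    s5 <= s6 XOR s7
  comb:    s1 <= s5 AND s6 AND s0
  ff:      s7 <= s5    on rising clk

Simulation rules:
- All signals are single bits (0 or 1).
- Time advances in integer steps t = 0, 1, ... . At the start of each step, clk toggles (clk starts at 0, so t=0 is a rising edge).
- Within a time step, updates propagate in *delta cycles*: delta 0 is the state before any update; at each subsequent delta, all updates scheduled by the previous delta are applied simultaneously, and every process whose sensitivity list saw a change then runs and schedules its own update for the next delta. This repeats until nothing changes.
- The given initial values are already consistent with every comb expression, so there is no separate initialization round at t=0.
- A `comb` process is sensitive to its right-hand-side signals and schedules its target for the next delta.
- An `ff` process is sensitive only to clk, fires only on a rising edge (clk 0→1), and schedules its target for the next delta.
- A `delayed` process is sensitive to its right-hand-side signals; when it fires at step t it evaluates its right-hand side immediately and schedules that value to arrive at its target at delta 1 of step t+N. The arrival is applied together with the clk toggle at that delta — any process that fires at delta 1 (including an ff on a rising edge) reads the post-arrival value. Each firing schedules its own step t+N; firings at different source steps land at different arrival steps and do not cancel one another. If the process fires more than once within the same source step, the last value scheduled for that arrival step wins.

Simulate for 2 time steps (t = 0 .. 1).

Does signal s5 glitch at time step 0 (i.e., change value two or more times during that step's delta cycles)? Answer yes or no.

[bits: s1,s4,s2,s7,clk,s5,s8,s3,s6,s0]
t=0: Δ0=1110010111 Δ1=1110110111 Δ2=1111110111 Δ3=1111101111 Δ4=0011101111 Δ5=0011101101 Δ6=0011111101 | 6Δ
t=1: Δ0=0011111101 Δ1=0011011101 | 1Δ

yes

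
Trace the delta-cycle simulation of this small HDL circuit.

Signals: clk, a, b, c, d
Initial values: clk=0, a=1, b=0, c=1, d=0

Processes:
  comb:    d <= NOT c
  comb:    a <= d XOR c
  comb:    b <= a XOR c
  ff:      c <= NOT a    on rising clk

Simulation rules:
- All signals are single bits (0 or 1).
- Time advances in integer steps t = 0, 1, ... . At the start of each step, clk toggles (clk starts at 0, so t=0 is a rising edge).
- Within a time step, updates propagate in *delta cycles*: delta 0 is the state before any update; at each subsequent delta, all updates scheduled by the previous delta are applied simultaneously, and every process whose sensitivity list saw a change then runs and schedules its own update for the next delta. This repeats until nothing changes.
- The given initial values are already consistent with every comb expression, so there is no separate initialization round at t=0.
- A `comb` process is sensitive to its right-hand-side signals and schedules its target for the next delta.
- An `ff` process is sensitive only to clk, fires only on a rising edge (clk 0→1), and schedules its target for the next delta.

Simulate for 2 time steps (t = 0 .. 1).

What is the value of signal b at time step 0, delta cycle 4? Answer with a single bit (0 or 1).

t=0 Δ0: clk=0 d=0 b=0 c=1 a=1
  Δ1: clk:0→1
  Δ2: c:1→0
  Δ3: d:0→1, b:0→1, a:1→0
  Δ4: b:1→0, a:0→1
  Δ5: b:0→1
  (5Δ to stable)
t=1 Δ0: clk=1 d=1 b=1 c=0 a=1
  Δ1: clk:1→0
  (1Δ to stable)

0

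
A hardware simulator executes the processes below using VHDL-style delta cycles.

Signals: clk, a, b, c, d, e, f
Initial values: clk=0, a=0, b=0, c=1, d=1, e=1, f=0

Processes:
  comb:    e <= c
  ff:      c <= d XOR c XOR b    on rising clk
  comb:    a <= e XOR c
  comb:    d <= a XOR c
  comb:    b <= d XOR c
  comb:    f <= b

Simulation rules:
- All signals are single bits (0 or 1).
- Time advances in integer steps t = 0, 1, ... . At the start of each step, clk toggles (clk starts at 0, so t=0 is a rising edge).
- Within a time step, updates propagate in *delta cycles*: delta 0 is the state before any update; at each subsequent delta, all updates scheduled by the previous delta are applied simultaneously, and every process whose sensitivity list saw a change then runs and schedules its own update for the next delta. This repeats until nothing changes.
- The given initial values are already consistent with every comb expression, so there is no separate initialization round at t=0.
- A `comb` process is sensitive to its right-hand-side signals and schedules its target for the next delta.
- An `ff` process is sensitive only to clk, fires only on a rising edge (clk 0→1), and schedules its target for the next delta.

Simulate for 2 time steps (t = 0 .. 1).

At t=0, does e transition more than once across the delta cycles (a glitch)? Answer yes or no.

no

t=0 Δ0: d=1 b=0 e=1 a=0 c=1 clk=0 f=0
  Δ1: clk:0→1
  Δ2: c:1→0
  Δ3: d:1→0, b:0→1, e:1→0, a:0→1
  Δ4: d:0→1, b:1→0, a:1→0, f:0→1
  Δ5: d:1→0, b:0→1, f:1→0
  Δ6: b:1→0, f:0→1
  Δ7: f:1→0
  (7Δ to stable)
t=1 Δ0: d=0 b=0 e=0 a=0 c=0 clk=1 f=0
  Δ1: clk:1→0
  (1Δ to stable)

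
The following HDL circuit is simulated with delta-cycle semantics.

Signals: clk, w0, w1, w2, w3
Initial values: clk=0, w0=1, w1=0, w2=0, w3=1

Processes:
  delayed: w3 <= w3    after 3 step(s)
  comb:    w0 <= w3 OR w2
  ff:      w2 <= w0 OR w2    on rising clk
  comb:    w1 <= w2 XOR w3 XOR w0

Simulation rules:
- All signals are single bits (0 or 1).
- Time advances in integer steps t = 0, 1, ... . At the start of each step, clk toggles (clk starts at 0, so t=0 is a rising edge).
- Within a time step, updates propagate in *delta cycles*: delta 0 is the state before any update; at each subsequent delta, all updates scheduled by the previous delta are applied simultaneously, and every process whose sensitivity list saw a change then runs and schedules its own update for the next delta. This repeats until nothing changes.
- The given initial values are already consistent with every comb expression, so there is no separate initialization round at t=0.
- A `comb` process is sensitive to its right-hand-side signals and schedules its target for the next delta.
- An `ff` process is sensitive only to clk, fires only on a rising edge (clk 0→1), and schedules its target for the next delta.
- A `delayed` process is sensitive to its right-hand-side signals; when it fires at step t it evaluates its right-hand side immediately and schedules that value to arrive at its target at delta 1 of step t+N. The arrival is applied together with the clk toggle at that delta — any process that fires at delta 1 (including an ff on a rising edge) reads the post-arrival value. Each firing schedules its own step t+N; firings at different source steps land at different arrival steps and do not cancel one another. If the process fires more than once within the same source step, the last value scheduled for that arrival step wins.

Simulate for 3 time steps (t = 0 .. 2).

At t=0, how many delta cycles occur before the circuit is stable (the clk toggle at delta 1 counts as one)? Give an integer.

t=0 Δ0: w0=1 w1=0 w3=1 w2=0 clk=0
  Δ1: clk:0→1
  Δ2: w2:0→1
  Δ3: w1:0→1
  (3Δ to stable)
t=1 Δ0: w0=1 w1=1 w3=1 w2=1 clk=1
  Δ1: clk:1→0
  (1Δ to stable)
t=2 Δ0: w0=1 w1=1 w3=1 w2=1 clk=0
  Δ1: clk:0→1
  (1Δ to stable)

3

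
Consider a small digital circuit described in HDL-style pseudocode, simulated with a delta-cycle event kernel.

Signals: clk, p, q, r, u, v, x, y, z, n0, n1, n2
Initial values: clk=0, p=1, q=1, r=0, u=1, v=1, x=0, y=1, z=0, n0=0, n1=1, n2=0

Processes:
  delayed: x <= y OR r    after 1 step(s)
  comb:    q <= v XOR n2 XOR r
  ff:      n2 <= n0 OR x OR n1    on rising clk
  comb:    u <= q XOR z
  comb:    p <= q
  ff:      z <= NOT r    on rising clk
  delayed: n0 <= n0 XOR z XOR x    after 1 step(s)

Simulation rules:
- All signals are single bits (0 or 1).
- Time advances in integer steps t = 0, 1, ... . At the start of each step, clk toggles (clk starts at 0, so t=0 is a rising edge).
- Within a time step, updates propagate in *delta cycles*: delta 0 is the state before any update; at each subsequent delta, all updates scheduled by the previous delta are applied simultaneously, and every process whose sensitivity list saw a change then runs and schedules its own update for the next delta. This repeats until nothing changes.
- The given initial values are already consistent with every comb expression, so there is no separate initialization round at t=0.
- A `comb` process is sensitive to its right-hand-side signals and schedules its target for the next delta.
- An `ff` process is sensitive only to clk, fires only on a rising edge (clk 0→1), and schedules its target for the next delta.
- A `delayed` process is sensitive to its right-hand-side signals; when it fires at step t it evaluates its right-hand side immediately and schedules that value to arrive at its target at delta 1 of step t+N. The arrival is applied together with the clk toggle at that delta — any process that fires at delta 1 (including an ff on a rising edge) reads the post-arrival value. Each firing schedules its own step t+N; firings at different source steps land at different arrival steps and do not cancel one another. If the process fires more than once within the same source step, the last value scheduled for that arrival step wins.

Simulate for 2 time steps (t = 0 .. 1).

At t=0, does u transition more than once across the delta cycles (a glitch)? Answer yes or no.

t0.Δ0 z=0 u=1 n1=1 p=1 v=1 x=0 n2=0 clk=0 y=1 r=0 q=1 n0=0
t0.Δ1 z=0 u=1 n1=1 p=1 v=1 x=0 n2=0 clk=1 y=1 r=0 q=1 n0=0
t0.Δ2 z=1 u=1 n1=1 p=1 v=1 x=0 n2=1 clk=1 y=1 r=0 q=1 n0=0
t0.Δ3 z=1 u=0 n1=1 p=1 v=1 x=0 n2=1 clk=1 y=1 r=0 q=0 n0=0
t0.Δ4 z=1 u=1 n1=1 p=0 v=1 x=0 n2=1 clk=1 y=1 r=0 q=0 n0=0
t1.Δ0 z=1 u=1 n1=1 p=0 v=1 x=0 n2=1 clk=1 y=1 r=0 q=0 n0=0
t1.Δ1 z=1 u=1 n1=1 p=0 v=1 x=0 n2=1 clk=0 y=1 r=0 q=0 n0=1

yes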